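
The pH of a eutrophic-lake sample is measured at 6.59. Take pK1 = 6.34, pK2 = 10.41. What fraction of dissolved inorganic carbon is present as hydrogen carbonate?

α₁ = 1 / (1 + [H⁺]/K1 + K2/[H⁺]) = 1 / (1 + 10^-0.25 + 10^-3.82)
   = 1 / (1 + 0.56234 + 0.00015136) = 1/1.5625 = 0.6400

α₁ = 0.640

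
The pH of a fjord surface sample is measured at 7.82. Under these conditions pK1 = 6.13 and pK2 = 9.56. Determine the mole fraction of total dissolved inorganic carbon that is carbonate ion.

α₂ = 1 / (1 + [H⁺]/K2 + [H⁺]²/(K1K2)) = 1 / (1 + 10^+1.74 + 10^+0.05)
   = 1 / (1 + 54.954 + 1.1220) = 1/57.076 = 0.01752

α₂ = 0.0175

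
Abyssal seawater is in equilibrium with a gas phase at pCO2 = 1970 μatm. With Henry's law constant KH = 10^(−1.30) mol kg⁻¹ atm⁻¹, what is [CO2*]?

[CO2*] = 98.7 μmol/kg

KH = 10^(−1.30) = 5.012×10^-2 mol kg⁻¹ atm⁻¹
[CO2*] = KH · pCO2 = 5.012×10^-2 × 1970×10^-6 atm = 9.87×10^-5 mol/kg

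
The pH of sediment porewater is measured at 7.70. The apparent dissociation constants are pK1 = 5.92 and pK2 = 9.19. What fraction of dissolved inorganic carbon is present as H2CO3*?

α₀ = 0.0158

α₀ = 1 / (1 + K1/[H⁺] + K1K2/[H⁺]²) = 1 / (1 + 10^+1.78 + 10^+0.29)
   = 1 / (1 + 60.256 + 1.9498) = 1/63.206 = 0.01582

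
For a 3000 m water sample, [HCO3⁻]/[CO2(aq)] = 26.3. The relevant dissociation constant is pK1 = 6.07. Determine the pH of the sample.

From K1 = [H⁺][HCO3⁻]/[CO2(aq)]:  pH = pK1 + log₁₀([HCO3⁻]/[CO2(aq)])
log₁₀(26.3) = +1.420
pH = 6.07 + (+1.420) = 7.49

pH = 7.49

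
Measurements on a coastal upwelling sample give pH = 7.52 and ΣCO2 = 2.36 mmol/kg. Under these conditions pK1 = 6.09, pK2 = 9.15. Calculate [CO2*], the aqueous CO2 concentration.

[CO2*] = 0.0827 mmol/kg

α₀ = 1 / (1 + K1/[H⁺] + K1K2/[H⁺]²) = 1 / (1 + 10^+1.43 + 10^-0.20)
   = 1 / (1 + 26.915 + 0.63096) = 1/28.546 = 0.03503
[CO2*] = α₀ × DIC = 0.03503 × 2.36 = 0.0827 mmol/kg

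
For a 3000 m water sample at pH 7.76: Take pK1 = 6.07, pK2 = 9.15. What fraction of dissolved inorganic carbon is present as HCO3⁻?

α₁ = 1 / (1 + [H⁺]/K1 + K2/[H⁺]) = 1 / (1 + 10^-1.69 + 10^-1.39)
   = 1 / (1 + 0.020417 + 0.040738) = 1/1.0612 = 0.9424

α₁ = 0.942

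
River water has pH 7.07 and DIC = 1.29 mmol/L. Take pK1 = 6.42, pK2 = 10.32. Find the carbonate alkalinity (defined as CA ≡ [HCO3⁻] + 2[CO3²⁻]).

CA = [HCO3⁻] + 2[CO3²⁻] = (α₁ + 2α₂)·DIC
At pH 7.07: [H⁺]/K1 = 10^-0.65 = 0.22387, K2/[H⁺] = 10^-3.25 = 0.00056234
α₁ = 1/(1 + 0.22387 + 0.00056234) = 1/1.2244 = 0.8167; α₂ = α₁·K2/[H⁺] = 0.0004593
α₁ + 2α₂ = 0.8176
CA = 0.8176 × 1.29 = 1.05 mmol/L

CA = 1.05 mmol/L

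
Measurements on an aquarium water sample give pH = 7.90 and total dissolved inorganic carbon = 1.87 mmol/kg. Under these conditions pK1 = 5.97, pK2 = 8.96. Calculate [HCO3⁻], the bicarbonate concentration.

[HCO3⁻] = 1.70 mmol/kg

α₁ = 1 / (1 + [H⁺]/K1 + K2/[H⁺]) = 1 / (1 + 10^-1.93 + 10^-1.06)
   = 1 / (1 + 0.011749 + 0.087096) = 1/1.0988 = 0.9100
[HCO3⁻] = α₁ × DIC = 0.9100 × 1.87 = 1.70 mmol/kg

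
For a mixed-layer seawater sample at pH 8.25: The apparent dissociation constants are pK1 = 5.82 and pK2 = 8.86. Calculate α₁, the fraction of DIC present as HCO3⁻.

α₁ = 1 / (1 + [H⁺]/K1 + K2/[H⁺]) = 1 / (1 + 10^-2.43 + 10^-0.61)
   = 1 / (1 + 0.0037154 + 0.24547) = 1/1.2492 = 0.8005

α₁ = 0.801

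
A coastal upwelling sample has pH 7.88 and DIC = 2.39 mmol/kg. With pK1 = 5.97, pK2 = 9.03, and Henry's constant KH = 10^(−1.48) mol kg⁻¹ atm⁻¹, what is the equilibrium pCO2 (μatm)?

pCO2 = 820 μatm

α₀ = 1 / (1 + K1/[H⁺] + K1K2/[H⁺]²) = 1 / (1 + 10^+1.91 + 10^+0.76)
   = 1 / (1 + 81.283 + 5.7544) = 1/88.037 = 0.01136
[CO2*] = α₀ × DIC = 0.01136 × 2.39 = 0.02715 mmol/kg
pCO2 = [CO2*]/KH = 2.715×10^-5 / 3.311×10^-2 = 820 μatm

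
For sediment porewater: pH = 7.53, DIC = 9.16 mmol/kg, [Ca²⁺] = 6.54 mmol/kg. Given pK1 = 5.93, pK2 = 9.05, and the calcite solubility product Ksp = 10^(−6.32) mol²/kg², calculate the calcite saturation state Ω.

Ω = 3.58

α₂ = 1 / (1 + [H⁺]/K2 + [H⁺]²/(K1K2)) = 1 / (1 + 10^+1.52 + 10^-0.08)
   = 1 / (1 + 33.113 + 0.83176) = 1/34.945 = 0.02862
[CO3²⁻] = α₂ × DIC = 0.02862 × 9.16 = 0.2621 mmol/kg
Ksp = 10^(−6.32) = 4.786×10^-7
Ω = [Ca²⁺][CO3²⁻]/Ksp = (6.54×10^-3)(2.621×10^-4) / 4.786×10^-7 = 3.58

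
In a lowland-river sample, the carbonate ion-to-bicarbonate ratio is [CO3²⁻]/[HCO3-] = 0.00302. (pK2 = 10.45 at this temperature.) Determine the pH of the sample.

pH = 7.93

From K2 = [H⁺][CO3²⁻]/[HCO3-]:  pH = pK2 + log₁₀([CO3²⁻]/[HCO3-])
log₁₀(0.00302) = -2.520
pH = 10.45 + (-2.520) = 7.93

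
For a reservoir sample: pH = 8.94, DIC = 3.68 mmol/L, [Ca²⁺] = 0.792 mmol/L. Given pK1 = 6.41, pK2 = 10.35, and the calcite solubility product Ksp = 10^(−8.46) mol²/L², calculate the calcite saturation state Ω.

α₂ = 1 / (1 + [H⁺]/K2 + [H⁺]²/(K1K2)) = 1 / (1 + 10^+1.41 + 10^-1.12)
   = 1 / (1 + 25.704 + 0.075858) = 1/26.780 = 0.03734
[CO3²⁻] = α₂ × DIC = 0.03734 × 3.68 = 0.1374 mmol/L
Ksp = 10^(−8.46) = 3.467×10^-9
Ω = [Ca²⁺][CO3²⁻]/Ksp = (0.792×10^-3)(1.374×10^-4) / 3.467×10^-9 = 31.4

Ω = 31.4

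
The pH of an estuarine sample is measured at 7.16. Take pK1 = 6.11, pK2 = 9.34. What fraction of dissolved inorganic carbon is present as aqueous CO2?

α₀ = 1 / (1 + K1/[H⁺] + K1K2/[H⁺]²) = 1 / (1 + 10^+1.05 + 10^-1.13)
   = 1 / (1 + 11.220 + 0.074131) = 1/12.294 = 0.08134

α₀ = 0.0813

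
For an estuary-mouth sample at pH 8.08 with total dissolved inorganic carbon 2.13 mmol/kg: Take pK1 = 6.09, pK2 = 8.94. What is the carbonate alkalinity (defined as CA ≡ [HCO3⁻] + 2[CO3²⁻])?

CA = 2.37 mmol/kg

CA = [HCO3⁻] + 2[CO3²⁻] = (α₁ + 2α₂)·DIC
At pH 8.08: [H⁺]/K1 = 10^-1.99 = 0.010233, K2/[H⁺] = 10^-0.86 = 0.13804
α₁ = 1/(1 + 0.010233 + 0.13804) = 1/1.1483 = 0.8709; α₂ = α₁·K2/[H⁺] = 0.1202
α₁ + 2α₂ = 1.1113
CA = 1.1113 × 2.13 = 2.37 mmol/kg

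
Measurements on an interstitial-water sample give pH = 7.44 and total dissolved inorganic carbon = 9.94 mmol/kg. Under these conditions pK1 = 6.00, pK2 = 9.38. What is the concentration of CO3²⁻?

[CO3²⁻] = 0.109 mmol/kg

α₂ = 1 / (1 + [H⁺]/K2 + [H⁺]²/(K1K2)) = 1 / (1 + 10^+1.94 + 10^+0.50)
   = 1 / (1 + 87.096 + 3.1623) = 1/91.259 = 0.01096
[CO3²⁻] = α₂ × DIC = 0.01096 × 9.94 = 0.109 mmol/kg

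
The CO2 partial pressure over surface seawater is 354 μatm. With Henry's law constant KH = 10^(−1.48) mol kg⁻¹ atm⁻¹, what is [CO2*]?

KH = 10^(−1.48) = 3.311×10^-2 mol kg⁻¹ atm⁻¹
[CO2*] = KH · pCO2 = 3.311×10^-2 × 354×10^-6 atm = 1.17×10^-5 mol/kg

[CO2*] = 11.7 μmol/kg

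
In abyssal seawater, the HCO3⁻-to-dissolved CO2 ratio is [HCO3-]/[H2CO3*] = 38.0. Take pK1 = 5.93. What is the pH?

From K1 = [H⁺][HCO3-]/[H2CO3*]:  pH = pK1 + log₁₀([HCO3-]/[H2CO3*])
log₁₀(38.0) = +1.580
pH = 5.93 + (+1.580) = 7.51

pH = 7.51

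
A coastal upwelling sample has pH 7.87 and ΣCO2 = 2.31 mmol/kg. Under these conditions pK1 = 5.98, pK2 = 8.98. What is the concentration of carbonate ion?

[CO3²⁻] = 0.164 mmol/kg

α₂ = 1 / (1 + [H⁺]/K2 + [H⁺]²/(K1K2)) = 1 / (1 + 10^+1.11 + 10^-0.78)
   = 1 / (1 + 12.882 + 0.16596) = 1/14.048 = 0.07118
[CO3²⁻] = α₂ × DIC = 0.07118 × 2.31 = 0.164 mmol/kg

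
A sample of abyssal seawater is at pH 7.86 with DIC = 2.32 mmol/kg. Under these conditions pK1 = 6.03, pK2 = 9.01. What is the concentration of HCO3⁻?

α₁ = 1 / (1 + [H⁺]/K1 + K2/[H⁺]) = 1 / (1 + 10^-1.83 + 10^-1.15)
   = 1 / (1 + 0.014791 + 0.070795) = 1/1.0856 = 0.9212
[HCO3⁻] = α₁ × DIC = 0.9212 × 2.32 = 2.14 mmol/kg

[HCO3⁻] = 2.14 mmol/kg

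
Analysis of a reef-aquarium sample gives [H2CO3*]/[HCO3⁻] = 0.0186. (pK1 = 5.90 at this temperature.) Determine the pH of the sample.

pH = 7.63

From K1 = [H⁺][HCO3⁻]/[H2CO3*]:  pH = pK1 − log₁₀([H2CO3*]/[HCO3⁻])
log₁₀(0.0186) = -1.730
pH = 5.90 − (-1.730) = 7.63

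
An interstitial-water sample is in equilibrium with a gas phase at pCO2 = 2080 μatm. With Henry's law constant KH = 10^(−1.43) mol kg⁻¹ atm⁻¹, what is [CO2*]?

[CO2*] = 77.3 μmol/kg

KH = 10^(−1.43) = 3.715×10^-2 mol kg⁻¹ atm⁻¹
[CO2*] = KH · pCO2 = 3.715×10^-2 × 2080×10^-6 atm = 7.73×10^-5 mol/kg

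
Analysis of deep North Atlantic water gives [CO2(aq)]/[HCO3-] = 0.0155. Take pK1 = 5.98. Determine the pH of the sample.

pH = 7.79

From K1 = [H⁺][HCO3-]/[CO2(aq)]:  pH = pK1 − log₁₀([CO2(aq)]/[HCO3-])
log₁₀(0.0155) = -1.810
pH = 5.98 − (-1.810) = 7.79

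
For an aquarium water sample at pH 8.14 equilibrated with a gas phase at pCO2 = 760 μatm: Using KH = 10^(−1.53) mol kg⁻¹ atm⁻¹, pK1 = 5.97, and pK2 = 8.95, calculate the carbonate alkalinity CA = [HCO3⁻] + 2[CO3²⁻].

CA = 4.35 mmol/kg

[CO2*] = KH · pCO2 = 10^(−1.53) × 760×10^-6 = 2.243×10^-5 mol/kg
α₀ = 1/(1 + K1/[H⁺] + K1K2/[H⁺]²) = 1/(1 + 10^+2.17 + 10^+1.36) = 0.005820
DIC = [CO2*]/α₀ = 2.243×10^-5 / 0.005820 = 3.854 mmol/kg
CA = (α₁ + 2α₂)·DIC = (0.8609 + 2×0.1333) × 3.854 = 4.35 mmol/kg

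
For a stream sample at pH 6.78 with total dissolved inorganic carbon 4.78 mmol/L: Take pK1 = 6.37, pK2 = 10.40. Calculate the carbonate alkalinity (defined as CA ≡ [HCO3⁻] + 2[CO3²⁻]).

CA = 3.44 mmol/L

CA = [HCO3⁻] + 2[CO3²⁻] = (α₁ + 2α₂)·DIC
At pH 6.78: [H⁺]/K1 = 10^-0.41 = 0.38905, K2/[H⁺] = 10^-3.62 = 0.00023988
α₁ = 1/(1 + 0.38905 + 0.00023988) = 1/1.3893 = 0.7198; α₂ = α₁·K2/[H⁺] = 0.0001727
α₁ + 2α₂ = 0.7201
CA = 0.7201 × 4.78 = 3.44 mmol/L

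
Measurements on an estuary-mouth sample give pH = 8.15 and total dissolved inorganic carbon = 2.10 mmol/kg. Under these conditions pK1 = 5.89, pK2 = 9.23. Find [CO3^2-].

α₂ = 1 / (1 + [H⁺]/K2 + [H⁺]²/(K1K2)) = 1 / (1 + 10^+1.08 + 10^-1.18)
   = 1 / (1 + 12.023 + 0.066069) = 1/13.089 = 0.07640
[CO3²⁻] = α₂ × DIC = 0.07640 × 2.10 = 0.160 mmol/kg

[CO3²⁻] = 0.160 mmol/kg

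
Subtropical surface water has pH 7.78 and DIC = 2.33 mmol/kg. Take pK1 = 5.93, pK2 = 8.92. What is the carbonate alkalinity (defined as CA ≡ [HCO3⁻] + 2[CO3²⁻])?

CA = 2.46 mmol/kg

CA = [HCO3⁻] + 2[CO3²⁻] = (α₁ + 2α₂)·DIC
At pH 7.78: [H⁺]/K1 = 10^-1.85 = 0.014125, K2/[H⁺] = 10^-1.14 = 0.072444
α₁ = 1/(1 + 0.014125 + 0.072444) = 1/1.0866 = 0.9203; α₂ = α₁·K2/[H⁺] = 0.06667
α₁ + 2α₂ = 1.0537
CA = 1.0537 × 2.33 = 2.46 mmol/kg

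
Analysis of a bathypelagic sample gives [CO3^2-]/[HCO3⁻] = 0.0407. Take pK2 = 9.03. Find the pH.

pH = 7.64

From K2 = [H⁺][CO3^2-]/[HCO3⁻]:  pH = pK2 + log₁₀([CO3^2-]/[HCO3⁻])
log₁₀(0.0407) = -1.390
pH = 9.03 + (-1.390) = 7.64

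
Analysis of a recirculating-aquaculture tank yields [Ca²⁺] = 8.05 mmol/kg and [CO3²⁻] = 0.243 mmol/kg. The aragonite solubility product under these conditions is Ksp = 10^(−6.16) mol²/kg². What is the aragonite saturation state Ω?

Ω = 2.83

Ksp = 10^(−6.16) = 6.918×10^-7
Ω = [Ca²⁺][CO3²⁻]/Ksp = (8.05×10^-3)(0.243×10^-3) / 6.918×10^-7 = 2.83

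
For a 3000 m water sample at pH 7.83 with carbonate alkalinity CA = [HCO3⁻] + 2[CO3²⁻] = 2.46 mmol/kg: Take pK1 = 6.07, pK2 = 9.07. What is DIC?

CA = [HCO3⁻] + 2[CO3²⁻] = (α₁ + 2α₂)·DIC
At pH 7.83: [H⁺]/K1 = 10^-1.76 = 0.017378, K2/[H⁺] = 10^-1.24 = 0.057544
α₁ = 1/(1 + 0.017378 + 0.057544) = 1/1.0749 = 0.9303; α₂ = α₁·K2/[H⁺] = 0.05353
α₁ + 2α₂ = 1.0374
DIC = CA / (α₁ + 2α₂) = 2.46 / 1.0374 = 2.37 mmol/kg

DIC = 2.37 mmol/kg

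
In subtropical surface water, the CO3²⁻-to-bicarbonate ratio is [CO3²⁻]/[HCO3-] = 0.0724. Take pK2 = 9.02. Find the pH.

pH = 7.88

From K2 = [H⁺][CO3²⁻]/[HCO3-]:  pH = pK2 + log₁₀([CO3²⁻]/[HCO3-])
log₁₀(0.0724) = -1.140
pH = 9.02 + (-1.140) = 7.88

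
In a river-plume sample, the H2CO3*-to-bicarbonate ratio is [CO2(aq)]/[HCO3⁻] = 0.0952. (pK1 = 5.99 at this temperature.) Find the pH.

From K1 = [H⁺][HCO3⁻]/[CO2(aq)]:  pH = pK1 − log₁₀([CO2(aq)]/[HCO3⁻])
log₁₀(0.0952) = -1.021
pH = 5.99 − (-1.021) = 7.01

pH = 7.01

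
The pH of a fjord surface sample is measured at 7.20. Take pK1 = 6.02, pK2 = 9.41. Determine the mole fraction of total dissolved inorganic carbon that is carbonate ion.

α₂ = 1 / (1 + [H⁺]/K2 + [H⁺]²/(K1K2)) = 1 / (1 + 10^+2.21 + 10^+1.03)
   = 1 / (1 + 162.18 + 10.715) = 1/173.90 = 0.005751

α₂ = 0.00575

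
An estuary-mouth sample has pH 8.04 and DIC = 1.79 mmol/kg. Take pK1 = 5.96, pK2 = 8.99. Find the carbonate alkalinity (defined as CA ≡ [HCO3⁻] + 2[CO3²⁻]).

CA = 1.96 mmol/kg

CA = [HCO3⁻] + 2[CO3²⁻] = (α₁ + 2α₂)·DIC
At pH 8.04: [H⁺]/K1 = 10^-2.08 = 0.0083176, K2/[H⁺] = 10^-0.95 = 0.11220
α₁ = 1/(1 + 0.0083176 + 0.11220) = 1/1.1205 = 0.8924; α₂ = α₁·K2/[H⁺] = 0.1001
α₁ + 2α₂ = 1.0927
CA = 1.0927 × 1.79 = 1.96 mmol/kg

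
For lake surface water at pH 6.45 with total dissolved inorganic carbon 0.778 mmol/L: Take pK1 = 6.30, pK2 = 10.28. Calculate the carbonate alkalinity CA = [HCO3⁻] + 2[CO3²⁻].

CA = [HCO3⁻] + 2[CO3²⁻] = (α₁ + 2α₂)·DIC
At pH 6.45: [H⁺]/K1 = 10^-0.15 = 0.70795, K2/[H⁺] = 10^-3.83 = 0.00014791
α₁ = 1/(1 + 0.70795 + 0.00014791) = 1/1.7081 = 0.5854; α₂ = α₁·K2/[H⁺] = 8.659×10^-5
α₁ + 2α₂ = 0.5856
CA = 0.5856 × 0.778 = 0.456 mmol/L

CA = 0.456 mmol/L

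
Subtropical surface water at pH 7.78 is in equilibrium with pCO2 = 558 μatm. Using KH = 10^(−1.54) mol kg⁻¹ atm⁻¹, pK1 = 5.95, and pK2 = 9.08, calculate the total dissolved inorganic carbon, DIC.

DIC = 1.16 mmol/kg

[CO2*] = KH · pCO2 = 10^(−1.54) × 558×10^-6 = 1.609×10^-5 mol/kg
α₀ = 1/(1 + K1/[H⁺] + K1K2/[H⁺]²) = 1/(1 + 10^+1.83 + 10^+0.53) = 0.01389
DIC = [CO2*]/α₀ = 1.609×10^-5 / 0.01389 = 1.16 mmol/kg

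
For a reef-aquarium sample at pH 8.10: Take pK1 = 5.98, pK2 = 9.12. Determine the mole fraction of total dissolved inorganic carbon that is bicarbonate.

α₁ = 1 / (1 + [H⁺]/K1 + K2/[H⁺]) = 1 / (1 + 10^-2.12 + 10^-1.02)
   = 1 / (1 + 0.0075858 + 0.095499) = 1/1.1031 = 0.9065

α₁ = 0.907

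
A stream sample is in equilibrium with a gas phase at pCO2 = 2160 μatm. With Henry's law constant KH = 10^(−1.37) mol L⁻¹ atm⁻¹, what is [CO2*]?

KH = 10^(−1.37) = 4.266×10^-2 mol L⁻¹ atm⁻¹
[CO2*] = KH · pCO2 = 4.266×10^-2 × 2160×10^-6 atm = 9.21×10^-5 mol/L

[CO2*] = 92.1 μmol/L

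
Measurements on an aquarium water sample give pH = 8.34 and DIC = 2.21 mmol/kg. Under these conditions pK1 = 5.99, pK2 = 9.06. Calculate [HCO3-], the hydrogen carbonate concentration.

[HCO3⁻] = 1.85 mmol/kg

α₁ = 1 / (1 + [H⁺]/K1 + K2/[H⁺]) = 1 / (1 + 10^-2.35 + 10^-0.72)
   = 1 / (1 + 0.0044668 + 0.19055) = 1/1.1950 = 0.8368
[HCO3⁻] = α₁ × DIC = 0.8368 × 2.21 = 1.85 mmol/kg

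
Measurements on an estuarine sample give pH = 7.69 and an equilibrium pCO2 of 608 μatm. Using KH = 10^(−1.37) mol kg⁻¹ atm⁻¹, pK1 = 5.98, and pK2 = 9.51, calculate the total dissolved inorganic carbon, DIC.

DIC = 1.38 mmol/kg

[CO2*] = KH · pCO2 = 10^(−1.37) × 608×10^-6 = 2.594×10^-5 mol/kg
α₀ = 1/(1 + K1/[H⁺] + K1K2/[H⁺]²) = 1/(1 + 10^+1.71 + 10^-0.11) = 0.01885
DIC = [CO2*]/α₀ = 2.594×10^-5 / 0.01885 = 1.38 mmol/kg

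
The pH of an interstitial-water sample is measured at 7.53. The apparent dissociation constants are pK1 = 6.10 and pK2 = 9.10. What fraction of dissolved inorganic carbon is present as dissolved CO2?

α₀ = 1 / (1 + K1/[H⁺] + K1K2/[H⁺]²) = 1 / (1 + 10^+1.43 + 10^-0.14)
   = 1 / (1 + 26.915 + 0.72444) = 1/28.640 = 0.03492

α₀ = 0.0349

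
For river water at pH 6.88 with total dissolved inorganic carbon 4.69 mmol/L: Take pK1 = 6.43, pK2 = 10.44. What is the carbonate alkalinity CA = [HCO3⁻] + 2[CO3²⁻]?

CA = [HCO3⁻] + 2[CO3²⁻] = (α₁ + 2α₂)·DIC
At pH 6.88: [H⁺]/K1 = 10^-0.45 = 0.35481, K2/[H⁺] = 10^-3.56 = 0.00027542
α₁ = 1/(1 + 0.35481 + 0.00027542) = 1/1.3551 = 0.7380; α₂ = α₁·K2/[H⁺] = 0.0002033
α₁ + 2α₂ = 0.7384
CA = 0.7384 × 4.69 = 3.46 mmol/L

CA = 3.46 mmol/L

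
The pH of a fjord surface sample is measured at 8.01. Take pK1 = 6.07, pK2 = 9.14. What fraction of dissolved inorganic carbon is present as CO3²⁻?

α₂ = 0.0683

α₂ = 1 / (1 + [H⁺]/K2 + [H⁺]²/(K1K2)) = 1 / (1 + 10^+1.13 + 10^-0.81)
   = 1 / (1 + 13.490 + 0.15488) = 1/14.645 = 0.06828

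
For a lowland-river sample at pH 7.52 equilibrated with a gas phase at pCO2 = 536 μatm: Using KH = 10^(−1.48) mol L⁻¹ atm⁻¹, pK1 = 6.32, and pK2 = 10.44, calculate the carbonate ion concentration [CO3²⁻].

[CO2*] = KH · pCO2 = 10^(−1.48) × 536×10^-6 = 1.775×10^-5 mol/L
α₀ = 1/(1 + K1/[H⁺] + K1K2/[H⁺]²) = 1/(1 + 10^+1.20 + 10^-1.72) = 0.05928
DIC = [CO2*]/α₀ = 1.775×10^-5 / 0.05928 = 0.2994 mmol/L
[CO3²⁻] = α₂·DIC; α₂ = 0.001130, so [CO3²⁻] = 0.001130 × 0.2994 = 0.000338 mmol/L = 0.338 μmol/L

[CO3²⁻] = 0.338 μmol/L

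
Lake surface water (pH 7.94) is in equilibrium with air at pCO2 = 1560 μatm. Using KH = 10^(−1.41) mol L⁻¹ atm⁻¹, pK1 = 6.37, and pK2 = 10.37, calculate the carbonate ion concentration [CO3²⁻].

[CO2*] = KH · pCO2 = 10^(−1.41) × 1560×10^-6 = 6.069×10^-5 mol/L
α₀ = 1/(1 + K1/[H⁺] + K1K2/[H⁺]²) = 1/(1 + 10^+1.57 + 10^-0.86) = 0.02612
DIC = [CO2*]/α₀ = 6.069×10^-5 / 0.02612 = 2.324 mmol/L
[CO3²⁻] = α₂·DIC; α₂ = 0.003605, so [CO3²⁻] = 0.003605 × 2.324 = 0.00838 mmol/L = 8.38 μmol/L

[CO3²⁻] = 8.38 μmol/L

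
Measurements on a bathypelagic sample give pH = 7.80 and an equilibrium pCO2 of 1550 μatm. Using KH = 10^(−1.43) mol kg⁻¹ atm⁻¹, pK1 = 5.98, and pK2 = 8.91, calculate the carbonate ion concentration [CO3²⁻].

[CO2*] = KH · pCO2 = 10^(−1.43) × 1550×10^-6 = 5.759×10^-5 mol/kg
α₀ = 1/(1 + K1/[H⁺] + K1K2/[H⁺]²) = 1/(1 + 10^+1.82 + 10^+0.71) = 0.01385
DIC = [CO2*]/α₀ = 5.759×10^-5 / 0.01385 = 4.158 mmol/kg
[CO3²⁻] = α₂·DIC; α₂ = 0.07104, so [CO3²⁻] = 0.07104 × 4.158 = 0.295 mmol/kg

[CO3²⁻] = 0.295 mmol/kg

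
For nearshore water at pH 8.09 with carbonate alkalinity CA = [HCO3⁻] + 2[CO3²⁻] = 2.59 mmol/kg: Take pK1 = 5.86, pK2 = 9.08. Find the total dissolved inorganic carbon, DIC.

CA = [HCO3⁻] + 2[CO3²⁻] = (α₁ + 2α₂)·DIC
At pH 8.09: [H⁺]/K1 = 10^-2.23 = 0.0058884, K2/[H⁺] = 10^-0.99 = 0.10233
α₁ = 1/(1 + 0.0058884 + 0.10233) = 1/1.1082 = 0.9023; α₂ = α₁·K2/[H⁺] = 0.09234
α₁ + 2α₂ = 1.0870
DIC = CA / (α₁ + 2α₂) = 2.59 / 1.0870 = 2.38 mmol/kg

DIC = 2.38 mmol/kg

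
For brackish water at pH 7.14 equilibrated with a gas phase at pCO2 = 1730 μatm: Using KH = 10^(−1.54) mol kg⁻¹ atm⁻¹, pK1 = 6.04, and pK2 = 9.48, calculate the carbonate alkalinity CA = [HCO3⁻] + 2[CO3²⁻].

[CO2*] = KH · pCO2 = 10^(−1.54) × 1730×10^-6 = 4.989×10^-5 mol/kg
α₀ = 1/(1 + K1/[H⁺] + K1K2/[H⁺]²) = 1/(1 + 10^+1.10 + 10^-1.24) = 0.07328
DIC = [CO2*]/α₀ = 4.989×10^-5 / 0.07328 = 0.6809 mmol/kg
CA = (α₁ + 2α₂)·DIC = (0.9225 + 2×0.004217) × 0.6809 = 0.634 mmol/kg

CA = 0.634 mmol/kg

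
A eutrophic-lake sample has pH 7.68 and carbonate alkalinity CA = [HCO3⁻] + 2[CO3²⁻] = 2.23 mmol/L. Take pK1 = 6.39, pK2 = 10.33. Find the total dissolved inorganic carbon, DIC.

DIC = 2.34 mmol/L

CA = [HCO3⁻] + 2[CO3²⁻] = (α₁ + 2α₂)·DIC
At pH 7.68: [H⁺]/K1 = 10^-1.29 = 0.051286, K2/[H⁺] = 10^-2.65 = 0.0022387
α₁ = 1/(1 + 0.051286 + 0.0022387) = 1/1.0535 = 0.9492; α₂ = α₁·K2/[H⁺] = 0.002125
α₁ + 2α₂ = 0.9534
DIC = CA / (α₁ + 2α₂) = 2.23 / 0.9534 = 2.34 mmol/L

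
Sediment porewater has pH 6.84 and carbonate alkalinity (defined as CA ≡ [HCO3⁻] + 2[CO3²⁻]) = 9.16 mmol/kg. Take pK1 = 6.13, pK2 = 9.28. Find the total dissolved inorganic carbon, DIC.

CA = [HCO3⁻] + 2[CO3²⁻] = (α₁ + 2α₂)·DIC
At pH 6.84: [H⁺]/K1 = 10^-0.71 = 0.19498, K2/[H⁺] = 10^-2.44 = 0.0036308
α₁ = 1/(1 + 0.19498 + 0.0036308) = 1/1.1986 = 0.8343; α₂ = α₁·K2/[H⁺] = 0.003029
α₁ + 2α₂ = 0.8404
DIC = CA / (α₁ + 2α₂) = 9.16 / 0.8404 = 10.9 mmol/kg

DIC = 10.9 mmol/kg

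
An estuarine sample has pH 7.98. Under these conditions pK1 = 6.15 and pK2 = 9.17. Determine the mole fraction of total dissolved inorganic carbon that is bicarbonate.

α₁ = 1 / (1 + [H⁺]/K1 + K2/[H⁺]) = 1 / (1 + 10^-1.83 + 10^-1.19)
   = 1 / (1 + 0.014791 + 0.064565) = 1/1.0794 = 0.9265

α₁ = 0.926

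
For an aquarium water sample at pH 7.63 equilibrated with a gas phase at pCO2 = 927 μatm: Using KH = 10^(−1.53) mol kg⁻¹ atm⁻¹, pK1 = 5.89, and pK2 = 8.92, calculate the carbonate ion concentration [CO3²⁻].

[CO3²⁻] = 0.0771 mmol/kg

[CO2*] = KH · pCO2 = 10^(−1.53) × 927×10^-6 = 2.736×10^-5 mol/kg
α₀ = 1/(1 + K1/[H⁺] + K1K2/[H⁺]²) = 1/(1 + 10^+1.74 + 10^+0.45) = 0.01701
DIC = [CO2*]/α₀ = 2.736×10^-5 / 0.01701 = 1.608 mmol/kg
[CO3²⁻] = α₂·DIC; α₂ = 0.04795, so [CO3²⁻] = 0.04795 × 1.608 = 0.0771 mmol/kg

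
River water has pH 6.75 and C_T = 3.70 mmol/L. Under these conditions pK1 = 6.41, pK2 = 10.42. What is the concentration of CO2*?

[CO2*] = 1.16 mmol/L

α₀ = 1 / (1 + K1/[H⁺] + K1K2/[H⁺]²) = 1 / (1 + 10^+0.34 + 10^-3.33)
   = 1 / (1 + 2.1878 + 0.00046774) = 1/3.1882 = 0.3137
[CO2*] = α₀ × DIC = 0.3137 × 3.70 = 1.16 mmol/L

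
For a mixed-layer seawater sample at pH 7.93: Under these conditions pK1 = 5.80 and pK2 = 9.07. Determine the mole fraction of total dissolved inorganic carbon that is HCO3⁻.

α₁ = 0.926

α₁ = 1 / (1 + [H⁺]/K1 + K2/[H⁺]) = 1 / (1 + 10^-2.13 + 10^-1.14)
   = 1 / (1 + 0.0074131 + 0.072444) = 1/1.0799 = 0.9260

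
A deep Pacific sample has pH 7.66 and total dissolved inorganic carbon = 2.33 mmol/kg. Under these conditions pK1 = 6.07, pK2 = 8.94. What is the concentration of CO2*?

α₀ = 1 / (1 + K1/[H⁺] + K1K2/[H⁺]²) = 1 / (1 + 10^+1.59 + 10^+0.31)
   = 1 / (1 + 38.905 + 2.0417) = 1/41.946 = 0.02384
[CO2*] = α₀ × DIC = 0.02384 × 2.33 = 0.0555 mmol/kg

[CO2*] = 0.0555 mmol/kg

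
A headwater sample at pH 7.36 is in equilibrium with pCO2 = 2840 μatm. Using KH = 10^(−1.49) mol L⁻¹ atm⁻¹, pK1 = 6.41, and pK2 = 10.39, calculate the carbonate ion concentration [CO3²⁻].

[CO2*] = KH · pCO2 = 10^(−1.49) × 2840×10^-6 = 9.190×10^-5 mol/L
α₀ = 1/(1 + K1/[H⁺] + K1K2/[H⁺]²) = 1/(1 + 10^+0.95 + 10^-2.08) = 0.1008
DIC = [CO2*]/α₀ = 9.190×10^-5 / 0.1008 = 0.9117 mmol/L
[CO3²⁻] = α₂·DIC; α₂ = 0.0008384, so [CO3²⁻] = 0.0008384 × 0.9117 = 0.000764 mmol/L = 0.764 μmol/L

[CO3²⁻] = 0.764 μmol/L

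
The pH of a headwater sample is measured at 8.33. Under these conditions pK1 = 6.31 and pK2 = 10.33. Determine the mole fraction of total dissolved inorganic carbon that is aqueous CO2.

α₀ = 0.00937

α₀ = 1 / (1 + K1/[H⁺] + K1K2/[H⁺]²) = 1 / (1 + 10^+2.02 + 10^+0.02)
   = 1 / (1 + 104.71 + 1.0471) = 1/106.76 = 0.009367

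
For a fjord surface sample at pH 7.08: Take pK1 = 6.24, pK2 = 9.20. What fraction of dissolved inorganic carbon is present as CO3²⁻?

α₂ = 1 / (1 + [H⁺]/K2 + [H⁺]²/(K1K2)) = 1 / (1 + 10^+2.12 + 10^+1.28)
   = 1 / (1 + 131.83 + 19.055) = 1/151.88 = 0.006584

α₂ = 0.00658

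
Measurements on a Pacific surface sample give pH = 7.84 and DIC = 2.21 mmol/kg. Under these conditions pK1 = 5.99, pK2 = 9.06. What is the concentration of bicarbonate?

[HCO3⁻] = 2.06 mmol/kg

α₁ = 1 / (1 + [H⁺]/K1 + K2/[H⁺]) = 1 / (1 + 10^-1.85 + 10^-1.22)
   = 1 / (1 + 0.014125 + 0.060256) = 1/1.0744 = 0.9308
[HCO3⁻] = α₁ × DIC = 0.9308 × 2.21 = 2.06 mmol/kg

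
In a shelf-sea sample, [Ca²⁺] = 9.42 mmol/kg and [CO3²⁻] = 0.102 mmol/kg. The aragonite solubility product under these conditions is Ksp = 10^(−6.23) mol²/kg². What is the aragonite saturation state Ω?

Ω = 1.63

Ksp = 10^(−6.23) = 5.888×10^-7
Ω = [Ca²⁺][CO3²⁻]/Ksp = (9.42×10^-3)(0.102×10^-3) / 5.888×10^-7 = 1.63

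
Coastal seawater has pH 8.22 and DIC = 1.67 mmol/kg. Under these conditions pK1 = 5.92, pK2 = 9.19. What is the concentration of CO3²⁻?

[CO3²⁻] = 0.161 mmol/kg

α₂ = 1 / (1 + [H⁺]/K2 + [H⁺]²/(K1K2)) = 1 / (1 + 10^+0.97 + 10^-1.33)
   = 1 / (1 + 9.3325 + 0.046774) = 1/10.379 = 0.09635
[CO3²⁻] = α₂ × DIC = 0.09635 × 1.67 = 0.161 mmol/kg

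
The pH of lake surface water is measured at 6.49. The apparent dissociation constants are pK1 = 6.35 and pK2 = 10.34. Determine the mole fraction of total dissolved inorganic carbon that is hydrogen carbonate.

α₁ = 1 / (1 + [H⁺]/K1 + K2/[H⁺]) = 1 / (1 + 10^-0.14 + 10^-3.85)
   = 1 / (1 + 0.72444 + 0.00014125) = 1/1.7246 = 0.5799

α₁ = 0.580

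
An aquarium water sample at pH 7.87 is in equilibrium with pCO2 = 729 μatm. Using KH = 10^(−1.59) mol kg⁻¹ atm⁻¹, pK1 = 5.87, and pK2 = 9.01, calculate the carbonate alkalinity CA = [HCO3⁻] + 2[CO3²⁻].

[CO2*] = KH · pCO2 = 10^(−1.59) × 729×10^-6 = 1.874×10^-5 mol/kg
α₀ = 1/(1 + K1/[H⁺] + K1K2/[H⁺]²) = 1/(1 + 10^+2.00 + 10^+0.86) = 0.009238
DIC = [CO2*]/α₀ = 1.874×10^-5 / 0.009238 = 2.028 mmol/kg
CA = (α₁ + 2α₂)·DIC = (0.9238 + 2×0.06693) × 2.028 = 2.15 mmol/kg

CA = 2.15 mmol/kg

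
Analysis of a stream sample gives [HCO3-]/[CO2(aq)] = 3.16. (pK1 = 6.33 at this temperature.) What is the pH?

pH = 6.83

From K1 = [H⁺][HCO3-]/[CO2(aq)]:  pH = pK1 + log₁₀([HCO3-]/[CO2(aq)])
log₁₀(3.16) = +0.500
pH = 6.33 + (+0.500) = 6.83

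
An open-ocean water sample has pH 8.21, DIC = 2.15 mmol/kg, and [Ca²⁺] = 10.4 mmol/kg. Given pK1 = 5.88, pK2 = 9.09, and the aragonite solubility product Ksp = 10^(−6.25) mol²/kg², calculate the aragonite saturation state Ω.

α₂ = 1 / (1 + [H⁺]/K2 + [H⁺]²/(K1K2)) = 1 / (1 + 10^+0.88 + 10^-1.45)
   = 1 / (1 + 7.5858 + 0.035481) = 1/8.6213 = 0.1160
[CO3²⁻] = α₂ × DIC = 0.1160 × 2.15 = 0.2494 mmol/kg
Ksp = 10^(−6.25) = 5.623×10^-7
Ω = [Ca²⁺][CO3²⁻]/Ksp = (10.4×10^-3)(2.494×10^-4) / 5.623×10^-7 = 4.61

Ω = 4.61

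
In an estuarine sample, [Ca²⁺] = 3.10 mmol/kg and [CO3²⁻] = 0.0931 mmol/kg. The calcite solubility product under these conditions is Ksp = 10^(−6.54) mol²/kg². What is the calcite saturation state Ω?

Ω = 1.00

Ksp = 10^(−6.54) = 2.884×10^-7
Ω = [Ca²⁺][CO3²⁻]/Ksp = (3.10×10^-3)(0.0931×10^-3) / 2.884×10^-7 = 1.00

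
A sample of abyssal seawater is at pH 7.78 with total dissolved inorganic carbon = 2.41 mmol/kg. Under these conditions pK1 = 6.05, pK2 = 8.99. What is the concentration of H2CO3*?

[CO2*] = 0.0415 mmol/kg

α₀ = 1 / (1 + K1/[H⁺] + K1K2/[H⁺]²) = 1 / (1 + 10^+1.73 + 10^+0.52)
   = 1 / (1 + 53.703 + 3.3113) = 1/58.014 = 0.01724
[CO2*] = α₀ × DIC = 0.01724 × 2.41 = 0.0415 mmol/kg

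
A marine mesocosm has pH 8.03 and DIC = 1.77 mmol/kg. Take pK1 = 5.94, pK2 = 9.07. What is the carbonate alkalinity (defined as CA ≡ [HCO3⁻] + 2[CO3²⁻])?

CA = [HCO3⁻] + 2[CO3²⁻] = (α₁ + 2α₂)·DIC
At pH 8.03: [H⁺]/K1 = 10^-2.09 = 0.0081283, K2/[H⁺] = 10^-1.04 = 0.091201
α₁ = 1/(1 + 0.0081283 + 0.091201) = 1/1.0993 = 0.9096; α₂ = α₁·K2/[H⁺] = 0.08296
α₁ + 2α₂ = 1.0756
CA = 1.0756 × 1.77 = 1.90 mmol/kg

CA = 1.90 mmol/kg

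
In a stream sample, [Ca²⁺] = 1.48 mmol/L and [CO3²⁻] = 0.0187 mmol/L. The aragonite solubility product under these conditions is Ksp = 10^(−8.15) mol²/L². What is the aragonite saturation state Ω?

Ksp = 10^(−8.15) = 7.079×10^-9
Ω = [Ca²⁺][CO3²⁻]/Ksp = (1.48×10^-3)(0.0187×10^-3) / 7.079×10^-9 = 3.91

Ω = 3.91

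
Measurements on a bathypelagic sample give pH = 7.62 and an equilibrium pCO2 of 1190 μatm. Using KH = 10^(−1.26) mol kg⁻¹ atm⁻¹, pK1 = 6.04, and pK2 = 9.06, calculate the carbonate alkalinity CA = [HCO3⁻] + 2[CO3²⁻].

CA = 2.67 mmol/kg

[CO2*] = KH · pCO2 = 10^(−1.26) × 1190×10^-6 = 6.540×10^-5 mol/kg
α₀ = 1/(1 + K1/[H⁺] + K1K2/[H⁺]²) = 1/(1 + 10^+1.58 + 10^+0.14) = 0.02475
DIC = [CO2*]/α₀ = 6.540×10^-5 / 0.02475 = 2.642 mmol/kg
CA = (α₁ + 2α₂)·DIC = (0.9411 + 2×0.03417) × 2.642 = 2.67 mmol/kg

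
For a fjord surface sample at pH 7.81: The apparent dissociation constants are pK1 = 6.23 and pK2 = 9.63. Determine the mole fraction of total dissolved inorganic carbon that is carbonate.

α₂ = 1 / (1 + [H⁺]/K2 + [H⁺]²/(K1K2)) = 1 / (1 + 10^+1.82 + 10^+0.24)
   = 1 / (1 + 66.069 + 1.7378) = 1/68.807 = 0.01453

α₂ = 0.0145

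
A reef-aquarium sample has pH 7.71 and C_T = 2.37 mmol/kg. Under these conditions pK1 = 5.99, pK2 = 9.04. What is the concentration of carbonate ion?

[CO3²⁻] = 0.104 mmol/kg

α₂ = 1 / (1 + [H⁺]/K2 + [H⁺]²/(K1K2)) = 1 / (1 + 10^+1.33 + 10^-0.39)
   = 1 / (1 + 21.380 + 0.40738) = 1/22.787 = 0.04388
[CO3²⁻] = α₂ × DIC = 0.04388 × 2.37 = 0.104 mmol/kg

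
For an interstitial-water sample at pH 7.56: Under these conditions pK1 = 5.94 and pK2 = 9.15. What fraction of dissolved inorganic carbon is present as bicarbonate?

α₁ = 1 / (1 + [H⁺]/K1 + K2/[H⁺]) = 1 / (1 + 10^-1.62 + 10^-1.59)
   = 1 / (1 + 0.023988 + 0.025704) = 1/1.0497 = 0.9527

α₁ = 0.953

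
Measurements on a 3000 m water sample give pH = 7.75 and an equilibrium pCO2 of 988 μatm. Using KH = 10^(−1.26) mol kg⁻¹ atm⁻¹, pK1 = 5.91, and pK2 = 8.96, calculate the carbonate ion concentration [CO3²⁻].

[CO2*] = KH · pCO2 = 10^(−1.26) × 988×10^-6 = 5.429×10^-5 mol/kg
α₀ = 1/(1 + K1/[H⁺] + K1K2/[H⁺]²) = 1/(1 + 10^+1.84 + 10^+0.63) = 0.01343
DIC = [CO2*]/α₀ = 5.429×10^-5 / 0.01343 = 4.042 mmol/kg
[CO3²⁻] = α₂·DIC; α₂ = 0.05730, so [CO3²⁻] = 0.05730 × 4.042 = 0.232 mmol/kg

[CO3²⁻] = 0.232 mmol/kg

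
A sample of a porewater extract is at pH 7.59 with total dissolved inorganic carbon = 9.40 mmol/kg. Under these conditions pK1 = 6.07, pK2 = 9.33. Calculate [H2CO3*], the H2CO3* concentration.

α₀ = 1 / (1 + K1/[H⁺] + K1K2/[H⁺]²) = 1 / (1 + 10^+1.52 + 10^-0.22)
   = 1 / (1 + 33.113 + 0.60256) = 1/34.716 = 0.02881
[CO2*] = α₀ × DIC = 0.02881 × 9.40 = 0.271 mmol/kg

[CO2*] = 0.271 mmol/kg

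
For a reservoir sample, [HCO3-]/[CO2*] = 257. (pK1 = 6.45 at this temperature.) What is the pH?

From K1 = [H⁺][HCO3-]/[CO2*]:  pH = pK1 + log₁₀([HCO3-]/[CO2*])
log₁₀(257) = +2.410
pH = 6.45 + (+2.410) = 8.86

pH = 8.86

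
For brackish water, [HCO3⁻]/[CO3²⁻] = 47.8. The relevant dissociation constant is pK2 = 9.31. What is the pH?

From K2 = [H⁺][CO3²⁻]/[HCO3⁻]:  pH = pK2 − log₁₀([HCO3⁻]/[CO3²⁻])
log₁₀(47.8) = +1.679
pH = 9.31 − (+1.679) = 7.63

pH = 7.63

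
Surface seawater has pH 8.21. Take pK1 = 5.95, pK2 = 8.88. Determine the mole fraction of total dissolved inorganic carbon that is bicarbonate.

α₁ = 1 / (1 + [H⁺]/K1 + K2/[H⁺]) = 1 / (1 + 10^-2.26 + 10^-0.67)
   = 1 / (1 + 0.0054954 + 0.21380) = 1/1.2193 = 0.8201

α₁ = 0.820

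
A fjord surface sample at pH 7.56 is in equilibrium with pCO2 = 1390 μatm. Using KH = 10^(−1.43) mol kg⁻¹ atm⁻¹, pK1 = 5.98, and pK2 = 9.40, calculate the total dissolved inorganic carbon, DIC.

[CO2*] = KH · pCO2 = 10^(−1.43) × 1390×10^-6 = 5.164×10^-5 mol/kg
α₀ = 1/(1 + K1/[H⁺] + K1K2/[H⁺]²) = 1/(1 + 10^+1.58 + 10^-0.26) = 0.02527
DIC = [CO2*]/α₀ = 5.164×10^-5 / 0.02527 = 2.04 mmol/kg

DIC = 2.04 mmol/kg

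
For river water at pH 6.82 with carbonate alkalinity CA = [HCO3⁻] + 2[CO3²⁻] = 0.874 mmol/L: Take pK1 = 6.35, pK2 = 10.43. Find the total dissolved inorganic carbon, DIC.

DIC = 1.17 mmol/L

CA = [HCO3⁻] + 2[CO3²⁻] = (α₁ + 2α₂)·DIC
At pH 6.82: [H⁺]/K1 = 10^-0.47 = 0.33884, K2/[H⁺] = 10^-3.61 = 0.00024547
α₁ = 1/(1 + 0.33884 + 0.00024547) = 1/1.3391 = 0.7468; α₂ = α₁·K2/[H⁺] = 0.0001833
α₁ + 2α₂ = 0.7471
DIC = CA / (α₁ + 2α₂) = 0.874 / 0.7471 = 1.17 mmol/L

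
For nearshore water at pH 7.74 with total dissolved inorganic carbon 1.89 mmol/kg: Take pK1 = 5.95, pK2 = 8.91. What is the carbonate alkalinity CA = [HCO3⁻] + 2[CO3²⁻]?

CA = [HCO3⁻] + 2[CO3²⁻] = (α₁ + 2α₂)·DIC
At pH 7.74: [H⁺]/K1 = 10^-1.79 = 0.016218, K2/[H⁺] = 10^-1.17 = 0.067608
α₁ = 1/(1 + 0.016218 + 0.067608) = 1/1.0838 = 0.9227; α₂ = α₁·K2/[H⁺] = 0.06238
α₁ + 2α₂ = 1.0474
CA = 1.0474 × 1.89 = 1.98 mmol/kg

CA = 1.98 mmol/kg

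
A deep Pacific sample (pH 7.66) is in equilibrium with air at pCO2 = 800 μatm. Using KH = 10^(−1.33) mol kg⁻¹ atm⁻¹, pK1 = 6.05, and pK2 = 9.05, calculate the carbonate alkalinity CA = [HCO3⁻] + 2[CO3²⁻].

[CO2*] = KH · pCO2 = 10^(−1.33) × 800×10^-6 = 3.742×10^-5 mol/kg
α₀ = 1/(1 + K1/[H⁺] + K1K2/[H⁺]²) = 1/(1 + 10^+1.61 + 10^+0.22) = 0.02304
DIC = [CO2*]/α₀ = 3.742×10^-5 / 0.02304 = 1.624 mmol/kg
CA = (α₁ + 2α₂)·DIC = (0.9387 + 2×0.03824) × 1.624 = 1.65 mmol/kg

CA = 1.65 mmol/kg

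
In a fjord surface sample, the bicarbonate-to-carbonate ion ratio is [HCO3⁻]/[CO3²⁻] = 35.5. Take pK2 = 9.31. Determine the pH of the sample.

From K2 = [H⁺][CO3²⁻]/[HCO3⁻]:  pH = pK2 − log₁₀([HCO3⁻]/[CO3²⁻])
log₁₀(35.5) = +1.550
pH = 9.31 − (+1.550) = 7.76

pH = 7.76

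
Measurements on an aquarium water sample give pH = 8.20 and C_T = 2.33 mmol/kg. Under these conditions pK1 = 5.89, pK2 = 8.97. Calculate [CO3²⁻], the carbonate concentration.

[CO3²⁻] = 0.337 mmol/kg

α₂ = 1 / (1 + [H⁺]/K2 + [H⁺]²/(K1K2)) = 1 / (1 + 10^+0.77 + 10^-1.54)
   = 1 / (1 + 5.8884 + 0.028840) = 1/6.9173 = 0.1446
[CO3²⁻] = α₂ × DIC = 0.1446 × 2.33 = 0.337 mmol/kg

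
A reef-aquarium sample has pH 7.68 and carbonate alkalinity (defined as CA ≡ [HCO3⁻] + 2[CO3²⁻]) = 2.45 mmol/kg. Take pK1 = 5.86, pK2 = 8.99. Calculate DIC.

DIC = 2.37 mmol/kg

CA = [HCO3⁻] + 2[CO3²⁻] = (α₁ + 2α₂)·DIC
At pH 7.68: [H⁺]/K1 = 10^-1.82 = 0.015136, K2/[H⁺] = 10^-1.31 = 0.048978
α₁ = 1/(1 + 0.015136 + 0.048978) = 1/1.0641 = 0.9397; α₂ = α₁·K2/[H⁺] = 0.04603
α₁ + 2α₂ = 1.0318
DIC = CA / (α₁ + 2α₂) = 2.45 / 1.0318 = 2.37 mmol/kg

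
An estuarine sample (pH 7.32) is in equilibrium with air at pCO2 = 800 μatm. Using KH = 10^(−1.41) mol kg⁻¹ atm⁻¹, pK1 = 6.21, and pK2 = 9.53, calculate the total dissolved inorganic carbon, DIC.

[CO2*] = KH · pCO2 = 10^(−1.41) × 800×10^-6 = 3.112×10^-5 mol/kg
α₀ = 1/(1 + K1/[H⁺] + K1K2/[H⁺]²) = 1/(1 + 10^+1.11 + 10^-1.10) = 0.07162
DIC = [CO2*]/α₀ = 3.112×10^-5 / 0.07162 = 0.435 mmol/kg

DIC = 0.435 mmol/kg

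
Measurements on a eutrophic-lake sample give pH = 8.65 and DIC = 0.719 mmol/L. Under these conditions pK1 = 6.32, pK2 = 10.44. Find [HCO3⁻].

[HCO3⁻] = 0.704 mmol/L

α₁ = 1 / (1 + [H⁺]/K1 + K2/[H⁺]) = 1 / (1 + 10^-2.33 + 10^-1.79)
   = 1 / (1 + 0.0046774 + 0.016218) = 1/1.0209 = 0.9795
[HCO3⁻] = α₁ × DIC = 0.9795 × 0.719 = 0.704 mmol/L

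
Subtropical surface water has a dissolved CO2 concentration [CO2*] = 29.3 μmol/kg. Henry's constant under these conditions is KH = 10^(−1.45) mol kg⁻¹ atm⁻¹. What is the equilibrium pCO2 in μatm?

KH = 10^(−1.45) = 3.548×10^-2 mol kg⁻¹ atm⁻¹
pCO2 = [CO2*]/KH = 29.3×10^-6 / 3.548×10^-2 = 8.26×10^-4 atm = 826 μatm

pCO2 = 826 μatm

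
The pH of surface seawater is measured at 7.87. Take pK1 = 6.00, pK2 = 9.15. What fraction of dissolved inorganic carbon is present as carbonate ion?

α₂ = 1 / (1 + [H⁺]/K2 + [H⁺]²/(K1K2)) = 1 / (1 + 10^+1.28 + 10^-0.59)
   = 1 / (1 + 19.055 + 0.25704) = 1/20.312 = 0.04923

α₂ = 0.0492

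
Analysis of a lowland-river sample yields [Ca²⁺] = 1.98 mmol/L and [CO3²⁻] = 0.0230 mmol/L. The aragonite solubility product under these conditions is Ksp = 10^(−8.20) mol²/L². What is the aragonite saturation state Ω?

Ω = 7.22

Ksp = 10^(−8.20) = 6.310×10^-9
Ω = [Ca²⁺][CO3²⁻]/Ksp = (1.98×10^-3)(0.0230×10^-3) / 6.310×10^-9 = 7.22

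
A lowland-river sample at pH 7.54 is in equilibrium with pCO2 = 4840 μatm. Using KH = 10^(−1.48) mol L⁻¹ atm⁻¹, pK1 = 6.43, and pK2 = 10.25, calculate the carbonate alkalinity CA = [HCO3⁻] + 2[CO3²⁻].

CA = 2.07 mmol/L

[CO2*] = KH · pCO2 = 10^(−1.48) × 4840×10^-6 = 1.603×10^-4 mol/L
α₀ = 1/(1 + K1/[H⁺] + K1K2/[H⁺]²) = 1/(1 + 10^+1.11 + 10^-1.60) = 0.07190
DIC = [CO2*]/α₀ = 1.603×10^-4 / 0.07190 = 2.229 mmol/L
CA = (α₁ + 2α₂)·DIC = (0.9263 + 2×0.001806) × 2.229 = 2.07 mmol/L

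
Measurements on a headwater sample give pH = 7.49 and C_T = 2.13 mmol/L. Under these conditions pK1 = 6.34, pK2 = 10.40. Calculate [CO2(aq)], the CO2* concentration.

[CO2*] = 0.141 mmol/L

α₀ = 1 / (1 + K1/[H⁺] + K1K2/[H⁺]²) = 1 / (1 + 10^+1.15 + 10^-1.76)
   = 1 / (1 + 14.125 + 0.017378) = 1/15.143 = 0.06604
[CO2*] = α₀ × DIC = 0.06604 × 2.13 = 0.141 mmol/L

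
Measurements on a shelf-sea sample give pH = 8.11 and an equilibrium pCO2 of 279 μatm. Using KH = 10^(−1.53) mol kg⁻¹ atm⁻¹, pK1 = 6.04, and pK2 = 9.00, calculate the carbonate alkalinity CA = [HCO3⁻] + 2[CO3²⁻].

CA = 1.22 mmol/kg

[CO2*] = KH · pCO2 = 10^(−1.53) × 279×10^-6 = 8.234×10^-6 mol/kg
α₀ = 1/(1 + K1/[H⁺] + K1K2/[H⁺]²) = 1/(1 + 10^+2.07 + 10^+1.18) = 0.007484
DIC = [CO2*]/α₀ = 8.234×10^-6 / 0.007484 = 1.100 mmol/kg
CA = (α₁ + 2α₂)·DIC = (0.8792 + 2×0.1133) × 1.100 = 1.22 mmol/kg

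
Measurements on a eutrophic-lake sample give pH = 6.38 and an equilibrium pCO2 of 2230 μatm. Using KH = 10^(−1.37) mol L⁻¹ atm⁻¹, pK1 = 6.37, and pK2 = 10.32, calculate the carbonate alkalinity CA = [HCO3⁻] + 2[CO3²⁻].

CA = 0.0974 mmol/L

[CO2*] = KH · pCO2 = 10^(−1.37) × 2230×10^-6 = 9.513×10^-5 mol/L
α₀ = 1/(1 + K1/[H⁺] + K1K2/[H⁺]²) = 1/(1 + 10^+0.01 + 10^-3.93) = 0.4942
DIC = [CO2*]/α₀ = 9.513×10^-5 / 0.4942 = 0.1925 mmol/L
CA = (α₁ + 2α₂)·DIC = (0.5057 + 2×5.807×10^-5) × 0.1925 = 0.0974 mmol/L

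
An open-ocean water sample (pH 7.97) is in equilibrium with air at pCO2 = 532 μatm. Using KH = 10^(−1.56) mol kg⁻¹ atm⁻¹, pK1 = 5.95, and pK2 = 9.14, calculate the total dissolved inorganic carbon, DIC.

[CO2*] = KH · pCO2 = 10^(−1.56) × 532×10^-6 = 1.465×10^-5 mol/kg
α₀ = 1/(1 + K1/[H⁺] + K1K2/[H⁺]²) = 1/(1 + 10^+2.02 + 10^+0.85) = 0.008866
DIC = [CO2*]/α₀ = 1.465×10^-5 / 0.008866 = 1.65 mmol/kg

DIC = 1.65 mmol/kg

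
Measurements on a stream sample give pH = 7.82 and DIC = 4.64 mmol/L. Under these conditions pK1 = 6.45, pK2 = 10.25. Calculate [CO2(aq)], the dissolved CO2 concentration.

α₀ = 1 / (1 + K1/[H⁺] + K1K2/[H⁺]²) = 1 / (1 + 10^+1.37 + 10^-1.06)
   = 1 / (1 + 23.442 + 0.087096) = 1/24.529 = 0.04077
[CO2*] = α₀ × DIC = 0.04077 × 4.64 = 0.189 mmol/L

[CO2*] = 0.189 mmol/L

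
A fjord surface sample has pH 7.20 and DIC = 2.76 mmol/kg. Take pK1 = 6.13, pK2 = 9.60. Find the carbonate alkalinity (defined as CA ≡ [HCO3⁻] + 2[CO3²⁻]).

CA = [HCO3⁻] + 2[CO3²⁻] = (α₁ + 2α₂)·DIC
At pH 7.20: [H⁺]/K1 = 10^-1.07 = 0.085114, K2/[H⁺] = 10^-2.40 = 0.0039811
α₁ = 1/(1 + 0.085114 + 0.0039811) = 1/1.0891 = 0.9182; α₂ = α₁·K2/[H⁺] = 0.003655
α₁ + 2α₂ = 0.9255
CA = 0.9255 × 2.76 = 2.55 mmol/kg

CA = 2.55 mmol/kg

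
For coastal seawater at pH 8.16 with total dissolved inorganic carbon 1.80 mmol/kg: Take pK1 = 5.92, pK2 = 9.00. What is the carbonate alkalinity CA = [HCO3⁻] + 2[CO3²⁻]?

CA = [HCO3⁻] + 2[CO3²⁻] = (α₁ + 2α₂)·DIC
At pH 8.16: [H⁺]/K1 = 10^-2.24 = 0.0057544, K2/[H⁺] = 10^-0.84 = 0.14454
α₁ = 1/(1 + 0.0057544 + 0.14454) = 1/1.1503 = 0.8693; α₂ = α₁·K2/[H⁺] = 0.1257
α₁ + 2α₂ = 1.1207
CA = 1.1207 × 1.80 = 2.02 mmol/kg

CA = 2.02 mmol/kg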